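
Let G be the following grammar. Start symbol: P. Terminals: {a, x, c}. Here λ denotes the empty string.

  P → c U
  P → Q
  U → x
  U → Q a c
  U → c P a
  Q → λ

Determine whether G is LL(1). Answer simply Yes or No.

FIRST(P) = {λ, c}
FIRST(U) = {a, c, x}
FIRST(Q) = {λ}
FOLLOW(P) = {$, a}
FOLLOW(U) = {$, a}
FOLLOW(Q) = {$, a}
Each cell of M receives at most one production.

Yes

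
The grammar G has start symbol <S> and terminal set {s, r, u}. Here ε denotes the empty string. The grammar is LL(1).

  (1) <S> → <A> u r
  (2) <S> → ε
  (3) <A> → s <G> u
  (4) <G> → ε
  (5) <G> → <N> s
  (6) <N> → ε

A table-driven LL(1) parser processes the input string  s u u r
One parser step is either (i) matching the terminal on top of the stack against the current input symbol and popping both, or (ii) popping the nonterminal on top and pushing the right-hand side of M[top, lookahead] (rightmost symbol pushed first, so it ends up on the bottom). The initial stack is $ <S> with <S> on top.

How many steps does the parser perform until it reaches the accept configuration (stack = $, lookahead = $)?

7

     Stack          Input      Action
  1  $ <S>          s u u r $  expand <S> → <A> u r
  2  $ r u <A>      s u u r $  expand <A> → s <G> u
  3  $ r u u <G> s  s u u r $  match s
  4  $ r u u <G>    u u r $    expand <G> → ε
  5  $ r u u        u u r $    match u
  6  $ r u          u r $      match u
  7  $ r            r $        match r
Accept reached after 7 steps.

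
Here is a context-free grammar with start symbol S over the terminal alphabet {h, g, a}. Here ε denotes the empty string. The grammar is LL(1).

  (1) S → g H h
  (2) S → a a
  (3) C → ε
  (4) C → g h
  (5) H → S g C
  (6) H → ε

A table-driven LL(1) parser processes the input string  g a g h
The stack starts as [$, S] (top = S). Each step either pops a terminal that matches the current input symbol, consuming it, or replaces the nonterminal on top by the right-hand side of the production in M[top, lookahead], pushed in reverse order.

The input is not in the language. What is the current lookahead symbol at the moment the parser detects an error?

g

step 1: stack=$ S  input=g a g h $  — expand S → g H h
step 2: stack=$ h H g  input=g a g h $  — match g
step 3: stack=$ h H  input=a g h $  — expand H → S g C
step 4: stack=$ h C g S  input=a g h $  — expand S → a a
step 5: stack=$ h C g a a  input=a g h $  — match a
step 6: stack=$ h C g a  input=g h $  — error: top is terminal a but lookahead is g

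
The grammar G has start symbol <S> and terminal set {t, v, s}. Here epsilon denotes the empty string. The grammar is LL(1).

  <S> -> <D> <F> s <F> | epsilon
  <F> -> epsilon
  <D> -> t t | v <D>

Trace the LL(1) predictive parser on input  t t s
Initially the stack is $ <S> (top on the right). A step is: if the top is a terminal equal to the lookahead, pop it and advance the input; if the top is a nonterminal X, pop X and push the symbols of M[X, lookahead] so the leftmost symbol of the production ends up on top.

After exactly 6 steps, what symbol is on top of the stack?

step 1: stack=$ <S>  input=t t s $  — expand <S> -> <D> <F> s <F>
step 2: stack=$ <F> s <F> <D>  input=t t s $  — expand <D> -> t t
step 3: stack=$ <F> s <F> t t  input=t t s $  — match t
step 4: stack=$ <F> s <F> t  input=t s $  — match t
step 5: stack=$ <F> s <F>  input=s $  — expand <F> -> epsilon
step 6: stack=$ <F> s  input=s $  — match s
Stack after step 6: $ <F> (top = <F>).

<F>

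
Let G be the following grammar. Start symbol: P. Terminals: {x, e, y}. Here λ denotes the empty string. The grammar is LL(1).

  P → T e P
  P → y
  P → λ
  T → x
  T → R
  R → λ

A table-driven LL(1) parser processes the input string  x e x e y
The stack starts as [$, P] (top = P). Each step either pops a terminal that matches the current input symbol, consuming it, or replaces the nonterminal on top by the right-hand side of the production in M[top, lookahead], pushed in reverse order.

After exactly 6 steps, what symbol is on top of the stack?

x

     Stack    Input        Action
  1  $ P      x e x e y $  expand P → T e P
  2  $ P e T  x e x e y $  expand T → x
  3  $ P e x  x e x e y $  match x
  4  $ P e    e x e y $    match e
  5  $ P      x e y $      expand P → T e P
  6  $ P e T  x e y $      expand T → x
Stack after step 6: $ P e x (top = x).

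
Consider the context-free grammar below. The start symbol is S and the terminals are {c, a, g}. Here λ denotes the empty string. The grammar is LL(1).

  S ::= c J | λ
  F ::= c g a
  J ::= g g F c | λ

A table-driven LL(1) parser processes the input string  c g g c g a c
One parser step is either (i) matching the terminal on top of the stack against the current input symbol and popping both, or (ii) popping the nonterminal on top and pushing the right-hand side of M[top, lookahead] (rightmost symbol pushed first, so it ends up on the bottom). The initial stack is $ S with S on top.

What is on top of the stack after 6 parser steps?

c

step 1: stack=$ S  input=c g g c g a c $  — expand S ::= c J
step 2: stack=$ J c  input=c g g c g a c $  — match c
step 3: stack=$ J  input=g g c g a c $  — expand J ::= g g F c
step 4: stack=$ c F g g  input=g g c g a c $  — match g
step 5: stack=$ c F g  input=g c g a c $  — match g
step 6: stack=$ c F  input=c g a c $  — expand F ::= c g a
Stack after step 6: $ c a g c (top = c).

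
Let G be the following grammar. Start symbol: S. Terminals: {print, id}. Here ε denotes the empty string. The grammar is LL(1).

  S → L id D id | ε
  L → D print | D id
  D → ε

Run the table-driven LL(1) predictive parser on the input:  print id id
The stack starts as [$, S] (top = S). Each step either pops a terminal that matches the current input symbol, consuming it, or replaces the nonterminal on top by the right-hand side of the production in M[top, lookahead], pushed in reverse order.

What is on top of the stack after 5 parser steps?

D

step 1: stack=$ S  input=print id id $  — expand S → L id D id
step 2: stack=$ id D id L  input=print id id $  — expand L → D print
step 3: stack=$ id D id print D  input=print id id $  — expand D → ε
step 4: stack=$ id D id print  input=print id id $  — match print
step 5: stack=$ id D id  input=id id $  — match id
Stack after step 5: $ id D (top = D).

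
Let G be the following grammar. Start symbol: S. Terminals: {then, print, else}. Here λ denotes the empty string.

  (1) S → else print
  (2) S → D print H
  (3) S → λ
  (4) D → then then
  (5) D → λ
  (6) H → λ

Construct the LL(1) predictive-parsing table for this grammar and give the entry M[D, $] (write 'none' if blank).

FIRST(D): from D→then then we get {then}; from D→λ we get {λ}. So FIRST(D) = {λ, then}.
FIRST(H): from H→λ we get {λ}. So FIRST(H) = {λ}.
FIRST(S): from S→else print we get {else}; from S→D print H we get {print, then}; from S→λ we get {λ}. So FIRST(S) = {λ, else, print, then}.
FOLLOW(S) includes $ since S is the start symbol.
FOLLOW(D): in S→D print H, D is followed by print H with FIRST {print}. Thus FOLLOW(D) = {print}.
For D → then then: FIRST(then then) = {then}, so it goes in M[D, t] for t ∈ {then}.
For D → λ: FIRST(λ) = {λ}, so it goes in M[D, t] for t ∈ {}; since λ ∈ FIRST, also for every t ∈ FOLLOW(D) = {print}.
None of these place a production in M[D, $].

none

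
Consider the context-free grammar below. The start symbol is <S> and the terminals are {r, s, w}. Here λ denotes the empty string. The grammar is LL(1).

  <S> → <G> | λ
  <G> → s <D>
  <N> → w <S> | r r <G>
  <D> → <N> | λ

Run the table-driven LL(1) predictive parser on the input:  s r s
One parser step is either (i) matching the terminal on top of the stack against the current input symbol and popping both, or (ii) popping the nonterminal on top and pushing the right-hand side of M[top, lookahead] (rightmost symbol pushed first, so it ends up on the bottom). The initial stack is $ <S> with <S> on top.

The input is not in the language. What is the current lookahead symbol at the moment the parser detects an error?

     Stack      Input    Action
  1  $ <S>      s r s $  expand <S> → <G>
  2  $ <G>      s r s $  expand <G> → s <D>
  3  $ <D> s    s r s $  match s
  4  $ <D>      r s $    expand <D> → <N>
  5  $ <N>      r s $    expand <N> → r r <G>
  6  $ <G> r r  r s $    match r
  7  $ <G> r    s $      error: top is terminal r but lookahead is s

s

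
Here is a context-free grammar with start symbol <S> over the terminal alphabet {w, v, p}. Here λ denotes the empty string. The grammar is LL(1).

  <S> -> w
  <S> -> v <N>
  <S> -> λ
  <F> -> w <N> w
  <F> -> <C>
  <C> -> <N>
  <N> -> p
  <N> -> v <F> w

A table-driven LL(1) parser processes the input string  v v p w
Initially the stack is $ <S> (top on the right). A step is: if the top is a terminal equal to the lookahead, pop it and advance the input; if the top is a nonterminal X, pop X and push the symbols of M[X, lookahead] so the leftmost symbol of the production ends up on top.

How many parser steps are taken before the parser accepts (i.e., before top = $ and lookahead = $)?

9

     Stack      Input      Action
  1  $ <S>      v v p w $  expand <S> -> v <N>
  2  $ <N> v    v v p w $  match v
  3  $ <N>      v p w $    expand <N> -> v <F> w
  4  $ w <F> v  v p w $    match v
  5  $ w <F>    p w $      expand <F> -> <C>
  6  $ w <C>    p w $      expand <C> -> <N>
  7  $ w <N>    p w $      expand <N> -> p
  8  $ w p      p w $      match p
  9  $ w        w $        match w
Accept reached after 9 steps.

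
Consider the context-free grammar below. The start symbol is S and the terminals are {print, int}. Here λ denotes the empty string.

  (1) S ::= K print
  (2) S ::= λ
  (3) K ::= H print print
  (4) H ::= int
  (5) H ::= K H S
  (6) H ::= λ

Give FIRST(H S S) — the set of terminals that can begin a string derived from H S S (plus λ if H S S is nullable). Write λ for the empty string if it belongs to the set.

{λ, int, print}

FIRST(S): from S::=K print we get {int, print}; from S::=λ we get {λ}. So FIRST(S) = {λ, int, print}.
FIRST(K): from K::=H print print we get {int, print}. So FIRST(K) = {int, print}.
FIRST(H): from H::=int we get {int}; from H::=K H S we get {int, print}; from H::=λ we get {λ}. So FIRST(H) = {λ, int, print}.
FIRST(H S S): take FIRST of each symbol in turn, carrying on past any symbol whose FIRST contains λ; result {λ, int, print}.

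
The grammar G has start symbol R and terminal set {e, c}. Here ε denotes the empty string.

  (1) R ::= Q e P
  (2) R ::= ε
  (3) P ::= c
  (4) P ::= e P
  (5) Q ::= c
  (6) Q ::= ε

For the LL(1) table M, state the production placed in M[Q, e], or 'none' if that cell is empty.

Q ::= ε

FIRST(P) = {c, e}
FIRST(Q) = {ε, c}
FIRST(R) = {ε, c, e}  (via Q e P)
FOLLOW(R) includes $ since R is the start symbol.
FOLLOW(Q): in R::=Q e P, Q is followed by e P with FIRST {e}. Thus FOLLOW(Q) = {e}.
For Q ::= c: FIRST(c) = {c}, so it goes in M[Q, t] for t ∈ {c}.
For Q ::= ε: FIRST(ε) = {ε}, so it goes in M[Q, t] for t ∈ {}; since ε ∈ FIRST, also for every t ∈ FOLLOW(Q) = {e}.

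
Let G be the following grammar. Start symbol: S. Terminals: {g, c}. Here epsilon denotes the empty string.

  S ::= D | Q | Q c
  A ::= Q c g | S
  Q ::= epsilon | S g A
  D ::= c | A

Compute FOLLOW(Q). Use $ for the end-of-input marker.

FIRST(S): from S::=D we get {epsilon, c, g}; from S::=Q we get {epsilon, c, g}; from S::=Q c we get {c, g}. So FIRST(S) = {epsilon, c, g}.
FIRST(Q): from Q::=epsilon we get {epsilon}; from Q::=S g A we get {c, g}. So FIRST(Q) = {epsilon, c, g}.
FIRST(A): from A::=Q c g we get {c, g}; from A::=S we get {epsilon, c, g}. So FIRST(A) = {epsilon, c, g}.
FIRST(D): from D::=c we get {c}; from D::=A we get {epsilon, c, g}. So FIRST(D) = {epsilon, c, g}.
FOLLOW(S) includes $ since S is the start symbol.
FOLLOW(S): in A::=S, the suffix after S is empty, so FOLLOW(S) ⊇ FOLLOW(A) = {$, c, g}; in Q::=S g A, S is followed by g A with FIRST {g}. Thus FOLLOW(S) = {$, c, g}.
FOLLOW(Q): in S::=Q, the suffix after Q is empty, so FOLLOW(Q) ⊇ FOLLOW(S) = {$, c, g}; in S::=Q c, Q is followed by c with FIRST {c}; in A::=Q c g, Q is followed by c g with FIRST {c}. Thus FOLLOW(Q) = {$, c, g}.
FOLLOW(D): in S::=D, the suffix after D is empty, so FOLLOW(D) ⊇ FOLLOW(S) = {$, c, g}. Thus FOLLOW(D) = {$, c, g}.
FOLLOW(A): in Q::=S g A, the suffix after A is empty, so FOLLOW(A) ⊇ FOLLOW(Q) = {$, c, g}; in D::=A, the suffix after A is empty, so FOLLOW(A) ⊇ FOLLOW(D) = {$, c, g}. Thus FOLLOW(A) = {$, c, g}.

{$, c, g}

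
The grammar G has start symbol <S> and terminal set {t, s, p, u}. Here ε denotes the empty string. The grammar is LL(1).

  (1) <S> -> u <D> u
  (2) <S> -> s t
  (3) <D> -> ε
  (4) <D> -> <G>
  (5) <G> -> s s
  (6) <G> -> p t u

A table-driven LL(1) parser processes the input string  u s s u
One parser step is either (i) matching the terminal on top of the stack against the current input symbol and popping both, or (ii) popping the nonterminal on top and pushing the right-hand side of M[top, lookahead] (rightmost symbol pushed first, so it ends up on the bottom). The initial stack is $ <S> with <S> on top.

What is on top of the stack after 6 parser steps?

step 1: stack=$ <S>  input=u s s u $  — expand <S> -> u <D> u
step 2: stack=$ u <D> u  input=u s s u $  — match u
step 3: stack=$ u <D>  input=s s u $  — expand <D> -> <G>
step 4: stack=$ u <G>  input=s s u $  — expand <G> -> s s
step 5: stack=$ u s s  input=s s u $  — match s
step 6: stack=$ u s  input=s u $  — match s
Stack after step 6: $ u (top = u).

u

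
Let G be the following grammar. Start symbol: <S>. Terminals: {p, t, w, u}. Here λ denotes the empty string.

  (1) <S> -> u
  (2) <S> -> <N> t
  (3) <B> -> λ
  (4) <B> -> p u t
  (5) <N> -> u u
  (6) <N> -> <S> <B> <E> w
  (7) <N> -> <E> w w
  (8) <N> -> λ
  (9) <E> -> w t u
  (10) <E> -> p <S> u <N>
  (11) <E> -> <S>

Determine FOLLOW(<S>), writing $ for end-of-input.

FIRST(<B>): from <B>->λ we get {λ}; from <B>->p u t we get {p}. So FIRST(<B>) = {λ, p}.
FIRST(<S>): from <S>->u we get {u}; from <S>-><N> t we get {p, t, u, w}. So FIRST(<S>) = {p, t, u, w}.
FIRST(<E>): from <E>->w t u we get {w}; from <E>->p <S> u <N> we get {p}; from <E>-><S> we get {p, t, u, w}. So FIRST(<E>) = {p, t, u, w}.
FIRST(<N>): from <N>->u u we get {u}; from <N>-><S> <B> <E> w we get {p, t, u, w}; from <N>-><E> w w we get {p, t, u, w}; from <N>->λ we get {λ}. So FIRST(<N>) = {λ, p, t, u, w}.
FOLLOW(<S>) includes $ since <S> is the start symbol.
FOLLOW(<B>): in <N>-><S> <B> <E> w, <B> is followed by <E> w with FIRST {p, t, u, w}. Thus FOLLOW(<B>) = {p, t, u, w}.
FOLLOW(<E>): in <N>-><S> <B> <E> w, <E> is followed by w with FIRST {w}; in <N>-><E> w w, <E> is followed by w w with FIRST {w}. Thus FOLLOW(<E>) = {w}.
FOLLOW(<S>): in <N>-><S> <B> <E> w, <S> is followed by <B> <E> w with FIRST {p, t, u, w}; in <E>->p <S> u <N>, <S> is followed by u <N> with FIRST {u}; in <E>-><S>, the suffix after <S> is empty, so FOLLOW(<S>) ⊇ FOLLOW(<E>) = {w}. Thus FOLLOW(<S>) = {$, p, t, u, w}.
FOLLOW(<N>): in <S>-><N> t, <N> is followed by t with FIRST {t}; in <E>->p <S> u <N>, the suffix after <N> is empty, so FOLLOW(<N>) ⊇ FOLLOW(<E>) = {w}. Thus FOLLOW(<N>) = {t, w}.

{$, p, t, u, w}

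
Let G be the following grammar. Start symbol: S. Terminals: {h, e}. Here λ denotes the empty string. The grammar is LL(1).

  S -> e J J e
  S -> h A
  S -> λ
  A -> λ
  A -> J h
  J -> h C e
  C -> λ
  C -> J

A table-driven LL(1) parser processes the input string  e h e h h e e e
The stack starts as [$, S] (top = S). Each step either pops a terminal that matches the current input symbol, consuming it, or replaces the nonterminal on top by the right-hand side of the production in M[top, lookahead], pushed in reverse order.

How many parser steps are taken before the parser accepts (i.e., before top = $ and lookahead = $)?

step 1: stack=$ S  input=e h e h h e e e $  — expand S -> e J J e
step 2: stack=$ e J J e  input=e h e h h e e e $  — match e
step 3: stack=$ e J J  input=h e h h e e e $  — expand J -> h C e
step 4: stack=$ e J e C h  input=h e h h e e e $  — match h
step 5: stack=$ e J e C  input=e h h e e e $  — expand C -> λ
step 6: stack=$ e J e  input=e h h e e e $  — match e
step 7: stack=$ e J  input=h h e e e $  — expand J -> h C e
step 8: stack=$ e e C h  input=h h e e e $  — match h
step 9: stack=$ e e C  input=h e e e $  — expand C -> J
step 10: stack=$ e e J  input=h e e e $  — expand J -> h C e
step 11: stack=$ e e e C h  input=h e e e $  — match h
step 12: stack=$ e e e C  input=e e e $  — expand C -> λ
step 13: stack=$ e e e  input=e e e $  — match e
step 14: stack=$ e e  input=e e $  — match e
step 15: stack=$ e  input=e $  — match e
Accept reached after 15 steps.

15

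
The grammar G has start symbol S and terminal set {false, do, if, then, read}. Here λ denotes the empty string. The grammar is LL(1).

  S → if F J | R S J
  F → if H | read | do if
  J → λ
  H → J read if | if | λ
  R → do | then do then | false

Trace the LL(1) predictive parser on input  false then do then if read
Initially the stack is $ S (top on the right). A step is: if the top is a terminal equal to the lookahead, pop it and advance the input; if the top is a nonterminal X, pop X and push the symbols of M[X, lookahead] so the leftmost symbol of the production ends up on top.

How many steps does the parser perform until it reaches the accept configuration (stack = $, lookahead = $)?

      Stack                 Input                         Action
   1  $ S                   false then do then if read $  expand S → R S J
   2  $ J S R               false then do then if read $  expand R → false
   3  $ J S false           false then do then if read $  match false
   4  $ J S                 then do then if read $        expand S → R S J
   5  $ J J S R             then do then if read $        expand R → then do then
   6  $ J J S then do then  then do then if read $        match then
   7  $ J J S then do       do then if read $             match do
   8  $ J J S then          then if read $                match then
   9  $ J J S               if read $                     expand S → if F J
  10  $ J J J F if          if read $                     match if
  11  $ J J J F             read $                        expand F → read
  12  $ J J J read          read $                        match read
  13  $ J J J               $                             expand J → λ
  14  $ J J                 $                             expand J → λ
  15  $ J                   $                             expand J → λ
Accept reached after 15 steps.

15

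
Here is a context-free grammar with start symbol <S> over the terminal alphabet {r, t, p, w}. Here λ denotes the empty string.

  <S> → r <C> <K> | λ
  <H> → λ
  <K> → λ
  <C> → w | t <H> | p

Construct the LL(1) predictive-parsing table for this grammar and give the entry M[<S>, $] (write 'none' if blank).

FIRST(<S>): from <S>→r <C> <K> we get {r}; from <S>→λ we get {λ}. So FIRST(<S>) = {λ, r}.
FIRST(<H>): from <H>→λ we get {λ}. So FIRST(<H>) = {λ}.
FIRST(<K>): from <K>→λ we get {λ}. So FIRST(<K>) = {λ}.
FIRST(<C>): from <C>→w we get {w}; from <C>→t <H> we get {t}; from <C>→p we get {p}. So FIRST(<C>) = {p, t, w}.
FOLLOW(<S>) includes $ since <S> is the start symbol.
FOLLOW(<S>): <S> appears on no right-hand side. Thus FOLLOW(<S>) = {$}.
For <S> → r <C> <K>: FIRST(r <C> <K>) = {r}, so it goes in M[<S>, t] for t ∈ {r}.
For <S> → λ: FIRST(λ) = {λ}, so it goes in M[<S>, t] for t ∈ {}; since λ ∈ FIRST, also for every t ∈ FOLLOW(<S>) = {$}.

<S> → λ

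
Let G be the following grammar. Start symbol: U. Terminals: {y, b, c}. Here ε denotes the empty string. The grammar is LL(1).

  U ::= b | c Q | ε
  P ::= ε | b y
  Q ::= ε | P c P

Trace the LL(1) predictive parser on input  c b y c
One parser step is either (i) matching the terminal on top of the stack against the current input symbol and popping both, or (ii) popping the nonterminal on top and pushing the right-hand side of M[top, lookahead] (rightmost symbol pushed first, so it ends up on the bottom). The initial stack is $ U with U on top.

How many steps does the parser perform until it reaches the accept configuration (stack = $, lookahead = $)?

     Stack      Input      Action
  1  $ U        c b y c $  expand U ::= c Q
  2  $ Q c      c b y c $  match c
  3  $ Q        b y c $    expand Q ::= P c P
  4  $ P c P    b y c $    expand P ::= b y
  5  $ P c y b  b y c $    match b
  6  $ P c y    y c $      match y
  7  $ P c      c $        match c
  8  $ P        $          expand P ::= ε
Accept reached after 8 steps.

8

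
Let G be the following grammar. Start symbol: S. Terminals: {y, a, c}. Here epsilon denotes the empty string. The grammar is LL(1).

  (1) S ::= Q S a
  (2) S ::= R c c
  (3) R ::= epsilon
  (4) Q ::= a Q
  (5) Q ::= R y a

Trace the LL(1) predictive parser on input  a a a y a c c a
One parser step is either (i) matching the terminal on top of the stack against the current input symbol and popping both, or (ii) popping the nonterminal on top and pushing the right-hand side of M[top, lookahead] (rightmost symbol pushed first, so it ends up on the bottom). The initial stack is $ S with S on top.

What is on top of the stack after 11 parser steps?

step 1: stack=$ S  input=a a a y a c c a $  — expand S ::= Q S a
step 2: stack=$ a S Q  input=a a a y a c c a $  — expand Q ::= a Q
step 3: stack=$ a S Q a  input=a a a y a c c a $  — match a
step 4: stack=$ a S Q  input=a a y a c c a $  — expand Q ::= a Q
step 5: stack=$ a S Q a  input=a a y a c c a $  — match a
step 6: stack=$ a S Q  input=a y a c c a $  — expand Q ::= a Q
step 7: stack=$ a S Q a  input=a y a c c a $  — match a
step 8: stack=$ a S Q  input=y a c c a $  — expand Q ::= R y a
step 9: stack=$ a S a y R  input=y a c c a $  — expand R ::= epsilon
step 10: stack=$ a S a y  input=y a c c a $  — match y
step 11: stack=$ a S a  input=a c c a $  — match a
Stack after step 11: $ a S (top = S).

S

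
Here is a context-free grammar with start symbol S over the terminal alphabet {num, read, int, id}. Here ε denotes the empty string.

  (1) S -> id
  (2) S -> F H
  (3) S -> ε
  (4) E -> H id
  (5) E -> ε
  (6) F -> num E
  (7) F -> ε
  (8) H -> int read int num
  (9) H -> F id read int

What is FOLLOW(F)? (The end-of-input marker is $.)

{id, int, num}

FIRST(F) = {ε, num}
FIRST(H) = {id, int, num}  (via F id read int)
FIRST(S) = {ε, id, int, num}  (via F H)
FIRST(E) = {ε, id, int, num}  (via H id)
FOLLOW(S) includes $ since S is the start symbol.
FOLLOW(S): S appears on no right-hand side. Thus FOLLOW(S) = {$}.
FOLLOW(F): in S->F H, F is followed by H with FIRST {id, int, num}; in H->F id read int, F is followed by id read int with FIRST {id}. Thus FOLLOW(F) = {id, int, num}.
FOLLOW(E): in F->num E, the suffix after E is empty, so FOLLOW(E) ⊇ FOLLOW(F) = {id, int, num}. Thus FOLLOW(E) = {id, int, num}.
FOLLOW(H): in S->F H, the suffix after H is empty, so FOLLOW(H) ⊇ FOLLOW(S) = {$}; in E->H id, H is followed by id with FIRST {id}. Thus FOLLOW(H) = {$, id}.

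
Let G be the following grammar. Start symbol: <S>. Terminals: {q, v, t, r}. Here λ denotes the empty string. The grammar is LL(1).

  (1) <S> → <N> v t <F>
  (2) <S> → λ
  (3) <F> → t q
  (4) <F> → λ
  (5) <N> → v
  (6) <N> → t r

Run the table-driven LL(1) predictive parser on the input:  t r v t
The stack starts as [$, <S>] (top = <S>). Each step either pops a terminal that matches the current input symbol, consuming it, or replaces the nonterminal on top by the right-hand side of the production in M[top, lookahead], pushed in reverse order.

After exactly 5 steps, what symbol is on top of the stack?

step 1: stack=$ <S>  input=t r v t $  — expand <S> → <N> v t <F>
step 2: stack=$ <F> t v <N>  input=t r v t $  — expand <N> → t r
step 3: stack=$ <F> t v r t  input=t r v t $  — match t
step 4: stack=$ <F> t v r  input=r v t $  — match r
step 5: stack=$ <F> t v  input=v t $  — match v
Stack after step 5: $ <F> t (top = t).

t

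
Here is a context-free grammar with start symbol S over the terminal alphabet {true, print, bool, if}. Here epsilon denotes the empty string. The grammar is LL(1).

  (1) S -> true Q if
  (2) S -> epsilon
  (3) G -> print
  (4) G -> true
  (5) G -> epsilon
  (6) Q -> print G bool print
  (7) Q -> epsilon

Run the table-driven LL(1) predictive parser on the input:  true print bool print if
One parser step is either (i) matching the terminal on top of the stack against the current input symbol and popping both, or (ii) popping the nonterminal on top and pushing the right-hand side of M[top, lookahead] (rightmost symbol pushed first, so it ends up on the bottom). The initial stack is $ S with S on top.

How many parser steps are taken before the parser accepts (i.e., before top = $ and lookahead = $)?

8

step 1: stack=$ S  input=true print bool print if $  — expand S -> true Q if
step 2: stack=$ if Q true  input=true print bool print if $  — match true
step 3: stack=$ if Q  input=print bool print if $  — expand Q -> print G bool print
step 4: stack=$ if print bool G print  input=print bool print if $  — match print
step 5: stack=$ if print bool G  input=bool print if $  — expand G -> epsilon
step 6: stack=$ if print bool  input=bool print if $  — match bool
step 7: stack=$ if print  input=print if $  — match print
step 8: stack=$ if  input=if $  — match if
Accept reached after 8 steps.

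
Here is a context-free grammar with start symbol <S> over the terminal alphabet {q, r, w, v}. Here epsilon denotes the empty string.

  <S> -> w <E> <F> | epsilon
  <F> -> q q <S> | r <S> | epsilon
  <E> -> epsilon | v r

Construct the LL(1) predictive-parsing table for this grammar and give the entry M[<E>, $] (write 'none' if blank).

FIRST(<S>) = {epsilon, w}
FIRST(<F>) = {epsilon, q, r}
FIRST(<E>) = {epsilon, v}
FOLLOW(<S>) includes $ since <S> is the start symbol.
FOLLOW(<S>): in <F>->q q <S>, the suffix after <S> is empty, so FOLLOW(<S>) ⊇ FOLLOW(<F>) = {$}; in <F>->r <S>, the suffix after <S> is empty, so FOLLOW(<S>) ⊇ FOLLOW(<F>) = {$}. Thus FOLLOW(<S>) = {$}.
FOLLOW(<E>): in <S>->w <E> <F>, <E> is followed by <F> with FIRST {epsilon, q, r}; in <S>->w <E> <F>, the suffix after <E> is nullable, so FOLLOW(<E>) ⊇ FOLLOW(<S>) = {$}. Thus FOLLOW(<E>) = {$, q, r}.
For <E> -> epsilon: FIRST(epsilon) = {epsilon}, so it goes in M[<E>, t] for t ∈ {}; since epsilon ∈ FIRST, also for every t ∈ FOLLOW(<E>) = {$, q, r}.
For <E> -> v r: FIRST(v r) = {v}, so it goes in M[<E>, t] for t ∈ {v}.

<E> -> epsilon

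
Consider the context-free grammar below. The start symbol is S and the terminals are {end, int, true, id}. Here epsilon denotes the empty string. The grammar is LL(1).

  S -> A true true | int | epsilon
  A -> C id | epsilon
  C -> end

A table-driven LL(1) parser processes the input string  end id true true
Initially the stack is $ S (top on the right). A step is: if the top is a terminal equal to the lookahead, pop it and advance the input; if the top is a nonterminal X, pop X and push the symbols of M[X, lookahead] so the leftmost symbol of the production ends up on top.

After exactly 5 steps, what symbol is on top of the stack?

     Stack               Input               Action
  1  $ S                 end id true true $  expand S -> A true true
  2  $ true true A       end id true true $  expand A -> C id
  3  $ true true id C    end id true true $  expand C -> end
  4  $ true true id end  end id true true $  match end
  5  $ true true id      id true true $      match id
Stack after step 5: $ true true (top = true).

true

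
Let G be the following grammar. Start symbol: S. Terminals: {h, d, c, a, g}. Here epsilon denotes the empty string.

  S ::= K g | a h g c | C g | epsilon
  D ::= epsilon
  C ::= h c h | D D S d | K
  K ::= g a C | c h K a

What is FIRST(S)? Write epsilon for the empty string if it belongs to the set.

{epsilon, a, c, d, g, h}

FIRST(D) = {epsilon}
FIRST(K) = {c, g}
FIRST(S) = {epsilon, a, c, d, g, h}  (via K g, C g)
FIRST(C) = {a, c, d, g, h}  (via D D S d, K)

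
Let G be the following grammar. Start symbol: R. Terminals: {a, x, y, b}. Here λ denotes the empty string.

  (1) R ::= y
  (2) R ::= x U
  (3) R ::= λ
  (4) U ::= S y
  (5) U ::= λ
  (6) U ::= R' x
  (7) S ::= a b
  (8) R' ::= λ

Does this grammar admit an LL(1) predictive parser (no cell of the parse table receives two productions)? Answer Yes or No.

FIRST(R) = {λ, x, y}
FIRST(U) = {λ, a, x}
FIRST(S) = {a}
FIRST(R') = {λ}
FOLLOW(R) = {$}
FOLLOW(U) = {$}
FOLLOW(S) = {y}
FOLLOW(R') = {x}
Each cell of M receives at most one production.

Yes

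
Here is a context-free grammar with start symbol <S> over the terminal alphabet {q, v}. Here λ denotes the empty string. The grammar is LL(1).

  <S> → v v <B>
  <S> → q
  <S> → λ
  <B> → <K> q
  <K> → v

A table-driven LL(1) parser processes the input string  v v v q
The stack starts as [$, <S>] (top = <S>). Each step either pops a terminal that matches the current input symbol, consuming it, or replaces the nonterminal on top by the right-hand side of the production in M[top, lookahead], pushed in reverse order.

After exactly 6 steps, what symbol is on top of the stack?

     Stack      Input      Action
  1  $ <S>      v v v q $  expand <S> → v v <B>
  2  $ <B> v v  v v v q $  match v
  3  $ <B> v    v v q $    match v
  4  $ <B>      v q $      expand <B> → <K> q
  5  $ q <K>    v q $      expand <K> → v
  6  $ q v      v q $      match v
Stack after step 6: $ q (top = q).

q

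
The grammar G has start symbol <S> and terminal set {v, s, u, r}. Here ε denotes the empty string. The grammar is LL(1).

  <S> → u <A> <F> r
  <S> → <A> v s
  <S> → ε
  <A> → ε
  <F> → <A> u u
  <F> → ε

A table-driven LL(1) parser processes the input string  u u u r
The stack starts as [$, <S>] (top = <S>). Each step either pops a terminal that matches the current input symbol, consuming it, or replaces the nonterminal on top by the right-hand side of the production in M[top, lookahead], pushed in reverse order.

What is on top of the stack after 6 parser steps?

step 1: stack=$ <S>  input=u u u r $  — expand <S> → u <A> <F> r
step 2: stack=$ r <F> <A> u  input=u u u r $  — match u
step 3: stack=$ r <F> <A>  input=u u r $  — expand <A> → ε
step 4: stack=$ r <F>  input=u u r $  — expand <F> → <A> u u
step 5: stack=$ r u u <A>  input=u u r $  — expand <A> → ε
step 6: stack=$ r u u  input=u u r $  — match u
Stack after step 6: $ r u (top = u).

u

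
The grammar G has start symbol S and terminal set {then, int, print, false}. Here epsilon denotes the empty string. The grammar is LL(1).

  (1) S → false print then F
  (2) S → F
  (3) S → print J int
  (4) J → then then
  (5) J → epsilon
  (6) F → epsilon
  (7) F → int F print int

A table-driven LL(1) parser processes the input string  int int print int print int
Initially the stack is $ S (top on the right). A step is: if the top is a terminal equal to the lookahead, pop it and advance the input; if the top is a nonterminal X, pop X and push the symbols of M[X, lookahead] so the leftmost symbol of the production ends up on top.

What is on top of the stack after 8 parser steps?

step 1: stack=$ S  input=int int print int print int $  — expand S → F
step 2: stack=$ F  input=int int print int print int $  — expand F → int F print int
step 3: stack=$ int print F int  input=int int print int print int $  — match int
step 4: stack=$ int print F  input=int print int print int $  — expand F → int F print int
step 5: stack=$ int print int print F int  input=int print int print int $  — match int
step 6: stack=$ int print int print F  input=print int print int $  — expand F → epsilon
step 7: stack=$ int print int print  input=print int print int $  — match print
step 8: stack=$ int print int  input=int print int $  — match int
Stack after step 8: $ int print (top = print).

print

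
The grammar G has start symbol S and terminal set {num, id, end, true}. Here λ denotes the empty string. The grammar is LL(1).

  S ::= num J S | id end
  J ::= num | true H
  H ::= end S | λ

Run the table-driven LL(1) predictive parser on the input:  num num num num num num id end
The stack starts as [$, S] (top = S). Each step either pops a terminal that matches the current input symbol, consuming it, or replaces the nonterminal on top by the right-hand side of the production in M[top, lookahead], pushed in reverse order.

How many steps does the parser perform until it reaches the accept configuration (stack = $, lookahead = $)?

15

      Stack      Input                             Action
   1  $ S        num num num num num num id end $  expand S ::= num J S
   2  $ S J num  num num num num num num id end $  match num
   3  $ S J      num num num num num id end $      expand J ::= num
   4  $ S num    num num num num num id end $      match num
   5  $ S        num num num num id end $          expand S ::= num J S
   6  $ S J num  num num num num id end $          match num
   7  $ S J      num num num id end $              expand J ::= num
   8  $ S num    num num num id end $              match num
   9  $ S        num num id end $                  expand S ::= num J S
  10  $ S J num  num num id end $                  match num
  11  $ S J      num id end $                      expand J ::= num
  12  $ S num    num id end $                      match num
  13  $ S        id end $                          expand S ::= id end
  14  $ end id   id end $                          match id
  15  $ end      end $                             match end
Accept reached after 15 steps.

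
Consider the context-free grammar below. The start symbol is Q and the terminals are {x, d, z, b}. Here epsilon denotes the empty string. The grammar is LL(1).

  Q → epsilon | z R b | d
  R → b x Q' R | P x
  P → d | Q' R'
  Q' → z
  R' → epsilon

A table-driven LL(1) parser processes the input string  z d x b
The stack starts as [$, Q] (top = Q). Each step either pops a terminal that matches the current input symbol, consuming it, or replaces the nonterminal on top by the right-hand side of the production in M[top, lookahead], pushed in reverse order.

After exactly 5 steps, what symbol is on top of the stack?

x

step 1: stack=$ Q  input=z d x b $  — expand Q → z R b
step 2: stack=$ b R z  input=z d x b $  — match z
step 3: stack=$ b R  input=d x b $  — expand R → P x
step 4: stack=$ b x P  input=d x b $  — expand P → d
step 5: stack=$ b x d  input=d x b $  — match d
Stack after step 5: $ b x (top = x).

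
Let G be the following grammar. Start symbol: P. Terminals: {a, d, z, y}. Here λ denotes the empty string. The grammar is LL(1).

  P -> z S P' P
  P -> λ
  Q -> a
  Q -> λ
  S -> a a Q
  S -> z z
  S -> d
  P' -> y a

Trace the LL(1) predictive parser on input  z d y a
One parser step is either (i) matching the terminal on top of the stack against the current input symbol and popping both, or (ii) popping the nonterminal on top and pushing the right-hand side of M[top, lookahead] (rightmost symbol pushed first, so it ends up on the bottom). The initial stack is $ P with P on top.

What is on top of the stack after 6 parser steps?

a

     Stack       Input      Action
  1  $ P         z d y a $  expand P -> z S P' P
  2  $ P P' S z  z d y a $  match z
  3  $ P P' S    d y a $    expand S -> d
  4  $ P P' d    d y a $    match d
  5  $ P P'      y a $      expand P' -> y a
  6  $ P a y     y a $      match y
Stack after step 6: $ P a (top = a).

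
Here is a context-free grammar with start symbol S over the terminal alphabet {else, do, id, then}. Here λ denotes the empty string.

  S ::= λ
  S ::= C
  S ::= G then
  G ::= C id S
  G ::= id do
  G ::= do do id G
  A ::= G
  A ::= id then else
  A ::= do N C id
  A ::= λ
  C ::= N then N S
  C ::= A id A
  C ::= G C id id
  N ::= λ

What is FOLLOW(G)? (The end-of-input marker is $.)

FIRST(N) = {λ}
FIRST(S) = {λ, do, id, then}  (via C, G then)
FIRST(G) = {do, id, then}  (via C id S)
FIRST(A) = {λ, do, id, then}  (via G)
FIRST(C) = {do, id, then}  (via N then N S, A id A, G C id id)
FOLLOW(S) includes $ since S is the start symbol.
FOLLOW(S): in G::=C id S, the suffix after S is empty, so FOLLOW(S) ⊇ FOLLOW(G) = {$, do, id, then}; in C::=N then N S, the suffix after S is empty, so FOLLOW(S) ⊇ FOLLOW(C) = {$, do, id, then}. Thus FOLLOW(S) = {$, do, id, then}.
FOLLOW(C): in S::=C, the suffix after C is empty, so FOLLOW(C) ⊇ FOLLOW(S) = {$, do, id, then}; in G::=C id S, C is followed by id S with FIRST {id}; in A::=do N C id, C is followed by id with FIRST {id}; in C::=G C id id, C is followed by id id with FIRST {id}. Thus FOLLOW(C) = {$, do, id, then}.
FOLLOW(A): in C::=A id A (occurrence 1), A is followed by id A with FIRST {id}; in C::=A id A (occurrence 2), the suffix after A is empty, so FOLLOW(A) ⊇ FOLLOW(C) = {$, do, id, then}. Thus FOLLOW(A) = {$, do, id, then}.
FOLLOW(G): in S::=G then, G is followed by then with FIRST {then}; in G::=do do id G, the suffix after G is empty (adds nothing new); in A::=G, the suffix after G is empty, so FOLLOW(G) ⊇ FOLLOW(A) = {$, do, id, then}; in C::=G C id id, G is followed by C id id with FIRST {do, id, then}. Thus FOLLOW(G) = {$, do, id, then}.
FOLLOW(N): in A::=do N C id, N is followed by C id with FIRST {do, id, then}; in C::=N then N S (occurrence 1), N is followed by then N S with FIRST {then}; in C::=N then N S (occurrence 2), N is followed by S with FIRST {λ, do, id, then}; in C::=N then N S (occurrence 2), the suffix after N is nullable, so FOLLOW(N) ⊇ FOLLOW(C) = {$, do, id, then}. Thus FOLLOW(N) = {$, do, id, then}.

{$, do, id, then}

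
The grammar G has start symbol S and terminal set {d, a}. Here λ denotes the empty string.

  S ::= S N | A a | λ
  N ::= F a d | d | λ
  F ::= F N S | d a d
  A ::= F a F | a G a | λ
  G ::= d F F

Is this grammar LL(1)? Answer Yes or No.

No

FIRST(S) = {λ, a, d}
FIRST(N) = {λ, d}
FIRST(F) = {d}
FIRST(A) = {λ, a, d}
FIRST(G) = {d}
FOLLOW(S) = {$, a, d}
FOLLOW(N) = {$, a, d}
FOLLOW(F) = {a, d}
FOLLOW(A) = {a}
FOLLOW(G) = {a}
Cell M[A, a] receives both A ::= a G a and A ::= λ — the grammar is not LL(1).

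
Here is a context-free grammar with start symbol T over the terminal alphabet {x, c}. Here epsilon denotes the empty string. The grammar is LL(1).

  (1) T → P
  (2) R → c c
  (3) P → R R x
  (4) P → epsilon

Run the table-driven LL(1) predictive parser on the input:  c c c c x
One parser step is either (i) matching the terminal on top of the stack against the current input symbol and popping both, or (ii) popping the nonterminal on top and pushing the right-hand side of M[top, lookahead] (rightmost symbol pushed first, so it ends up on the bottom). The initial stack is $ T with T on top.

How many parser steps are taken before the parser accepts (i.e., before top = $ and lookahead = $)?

9

step 1: stack=$ T  input=c c c c x $  — expand T → P
step 2: stack=$ P  input=c c c c x $  — expand P → R R x
step 3: stack=$ x R R  input=c c c c x $  — expand R → c c
step 4: stack=$ x R c c  input=c c c c x $  — match c
step 5: stack=$ x R c  input=c c c x $  — match c
step 6: stack=$ x R  input=c c x $  — expand R → c c
step 7: stack=$ x c c  input=c c x $  — match c
step 8: stack=$ x c  input=c x $  — match c
step 9: stack=$ x  input=x $  — match x
Accept reached after 9 steps.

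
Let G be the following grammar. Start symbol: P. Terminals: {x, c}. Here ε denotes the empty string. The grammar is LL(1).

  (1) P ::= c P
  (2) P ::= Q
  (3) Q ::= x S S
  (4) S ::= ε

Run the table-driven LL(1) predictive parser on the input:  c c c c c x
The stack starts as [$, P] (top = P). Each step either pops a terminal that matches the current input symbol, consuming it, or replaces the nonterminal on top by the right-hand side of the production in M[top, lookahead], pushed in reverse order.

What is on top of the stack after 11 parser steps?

step 1: stack=$ P  input=c c c c c x $  — expand P ::= c P
step 2: stack=$ P c  input=c c c c c x $  — match c
step 3: stack=$ P  input=c c c c x $  — expand P ::= c P
step 4: stack=$ P c  input=c c c c x $  — match c
step 5: stack=$ P  input=c c c x $  — expand P ::= c P
step 6: stack=$ P c  input=c c c x $  — match c
step 7: stack=$ P  input=c c x $  — expand P ::= c P
step 8: stack=$ P c  input=c c x $  — match c
step 9: stack=$ P  input=c x $  — expand P ::= c P
step 10: stack=$ P c  input=c x $  — match c
step 11: stack=$ P  input=x $  — expand P ::= Q
Stack after step 11: $ Q (top = Q).

Q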